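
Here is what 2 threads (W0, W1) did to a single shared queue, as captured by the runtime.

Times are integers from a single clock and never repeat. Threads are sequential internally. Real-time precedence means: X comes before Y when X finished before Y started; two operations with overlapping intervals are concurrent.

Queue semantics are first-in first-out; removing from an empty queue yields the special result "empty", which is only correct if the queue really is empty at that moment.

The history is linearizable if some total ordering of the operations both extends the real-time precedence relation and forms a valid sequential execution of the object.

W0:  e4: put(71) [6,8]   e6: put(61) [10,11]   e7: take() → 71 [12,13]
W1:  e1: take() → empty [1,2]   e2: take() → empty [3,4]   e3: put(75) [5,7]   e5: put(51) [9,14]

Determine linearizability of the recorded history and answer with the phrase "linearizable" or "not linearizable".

linearizable

witness order: e1, e2, e4, e3, e5, e6, e7
step 1: e1 take() → empty — queue <>
step 2: e2 take() → empty — queue <>
step 3: e4 put(71) — queue <71>
step 4: e3 put(75) — queue <71,75>
step 5: e5 put(51) — queue <71,75,51>
step 6: e6 put(61) — queue <71,75,51,61>
step 7: e7 take() → 71 — queue <75,51,61>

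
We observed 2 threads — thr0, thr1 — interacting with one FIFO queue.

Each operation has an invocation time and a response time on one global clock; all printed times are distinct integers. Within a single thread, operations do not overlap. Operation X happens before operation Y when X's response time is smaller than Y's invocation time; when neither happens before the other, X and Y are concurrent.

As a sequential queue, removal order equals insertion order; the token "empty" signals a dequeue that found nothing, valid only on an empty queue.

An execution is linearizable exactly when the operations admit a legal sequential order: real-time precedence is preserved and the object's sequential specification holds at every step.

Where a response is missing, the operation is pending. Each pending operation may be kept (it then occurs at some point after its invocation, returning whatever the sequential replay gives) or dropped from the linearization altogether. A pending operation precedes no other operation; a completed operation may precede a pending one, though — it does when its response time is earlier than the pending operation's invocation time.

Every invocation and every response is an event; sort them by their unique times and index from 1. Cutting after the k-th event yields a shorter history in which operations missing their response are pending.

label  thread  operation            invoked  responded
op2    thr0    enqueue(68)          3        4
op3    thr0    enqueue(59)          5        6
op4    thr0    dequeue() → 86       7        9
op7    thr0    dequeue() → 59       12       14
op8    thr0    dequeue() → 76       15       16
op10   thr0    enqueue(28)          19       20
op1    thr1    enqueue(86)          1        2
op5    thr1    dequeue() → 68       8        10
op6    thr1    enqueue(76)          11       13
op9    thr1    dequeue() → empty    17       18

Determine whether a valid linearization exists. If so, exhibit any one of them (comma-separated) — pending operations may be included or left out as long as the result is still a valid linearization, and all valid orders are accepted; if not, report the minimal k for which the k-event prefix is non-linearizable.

linearizable — witness: op1, op2, op3, op4, op5, op6, op7, op8, op9, op10

1. op1 enqueue(86), leaving queue <86>
2. op2 enqueue(68), leaving queue <86,68>
3. op3 enqueue(59), leaving queue <86,68,59>
4. op4 dequeue() → 86, leaving queue <68,59>
5. op5 dequeue() → 68, leaving queue <59>
6. op6 enqueue(76), leaving queue <59,76>
7. op7 dequeue() → 59, leaving queue <76>
8. op8 dequeue() → 76, leaving queue <>
9. op9 dequeue() → empty, leaving queue <>
10. op10 enqueue(28), leaving queue <28>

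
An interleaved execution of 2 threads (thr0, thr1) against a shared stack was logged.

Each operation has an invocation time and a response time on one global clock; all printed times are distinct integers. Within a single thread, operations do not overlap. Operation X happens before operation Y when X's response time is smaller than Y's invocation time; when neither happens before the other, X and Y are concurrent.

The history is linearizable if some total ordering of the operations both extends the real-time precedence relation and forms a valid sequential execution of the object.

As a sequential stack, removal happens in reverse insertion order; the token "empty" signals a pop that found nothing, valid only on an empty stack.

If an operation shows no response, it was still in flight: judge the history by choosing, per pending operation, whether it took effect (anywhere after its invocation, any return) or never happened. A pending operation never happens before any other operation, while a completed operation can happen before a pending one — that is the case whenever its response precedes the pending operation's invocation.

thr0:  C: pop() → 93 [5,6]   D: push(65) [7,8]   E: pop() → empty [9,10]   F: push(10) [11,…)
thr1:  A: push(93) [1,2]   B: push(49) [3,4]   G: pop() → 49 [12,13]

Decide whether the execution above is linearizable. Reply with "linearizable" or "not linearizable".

prefix check: 1..5 passes, 1..6 fails once C's time-6 response joins
one real-time candidate order over the 3 completed operations — the stack replay rejects it
e.g. A, B, C: illegal at step 3, since C pop() → 93 cannot apply there

not linearizable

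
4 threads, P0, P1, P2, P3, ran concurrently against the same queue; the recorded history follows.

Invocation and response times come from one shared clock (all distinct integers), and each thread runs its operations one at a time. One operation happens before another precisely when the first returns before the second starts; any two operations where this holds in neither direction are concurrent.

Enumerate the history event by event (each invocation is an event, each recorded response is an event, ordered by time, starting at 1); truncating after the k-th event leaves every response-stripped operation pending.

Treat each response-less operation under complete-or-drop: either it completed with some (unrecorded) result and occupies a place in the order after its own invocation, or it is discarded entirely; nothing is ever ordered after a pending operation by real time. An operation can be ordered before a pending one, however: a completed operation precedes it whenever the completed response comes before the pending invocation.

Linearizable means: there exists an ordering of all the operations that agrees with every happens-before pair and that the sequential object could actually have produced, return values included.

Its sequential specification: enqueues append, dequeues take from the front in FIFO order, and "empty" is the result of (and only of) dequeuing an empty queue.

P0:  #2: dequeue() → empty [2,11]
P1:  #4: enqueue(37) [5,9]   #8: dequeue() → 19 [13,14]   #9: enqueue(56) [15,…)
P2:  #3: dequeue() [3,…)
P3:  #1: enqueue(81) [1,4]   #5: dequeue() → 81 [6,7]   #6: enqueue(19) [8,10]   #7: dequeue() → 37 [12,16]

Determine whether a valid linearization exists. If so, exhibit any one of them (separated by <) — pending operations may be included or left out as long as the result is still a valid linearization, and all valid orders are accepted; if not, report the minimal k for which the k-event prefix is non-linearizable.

after step 1 (#1 enqueue(81)): queue <81>
after step 2 (#5 dequeue() → 81): queue <>
after step 3 (#2 dequeue() → empty): queue <>
after step 4 (#3 dequeue() (pending, included)): queue <>
after step 5 (#4 enqueue(37)): queue <37>
after step 6 (#6 enqueue(19)): queue <37,19>
after step 7 (#7 dequeue() → 37): queue <19>
after step 8 (#8 dequeue() → 19): queue <>

linearizable — witness: #1 < #5 < #2 < #3 < #4 < #6 < #7 < #8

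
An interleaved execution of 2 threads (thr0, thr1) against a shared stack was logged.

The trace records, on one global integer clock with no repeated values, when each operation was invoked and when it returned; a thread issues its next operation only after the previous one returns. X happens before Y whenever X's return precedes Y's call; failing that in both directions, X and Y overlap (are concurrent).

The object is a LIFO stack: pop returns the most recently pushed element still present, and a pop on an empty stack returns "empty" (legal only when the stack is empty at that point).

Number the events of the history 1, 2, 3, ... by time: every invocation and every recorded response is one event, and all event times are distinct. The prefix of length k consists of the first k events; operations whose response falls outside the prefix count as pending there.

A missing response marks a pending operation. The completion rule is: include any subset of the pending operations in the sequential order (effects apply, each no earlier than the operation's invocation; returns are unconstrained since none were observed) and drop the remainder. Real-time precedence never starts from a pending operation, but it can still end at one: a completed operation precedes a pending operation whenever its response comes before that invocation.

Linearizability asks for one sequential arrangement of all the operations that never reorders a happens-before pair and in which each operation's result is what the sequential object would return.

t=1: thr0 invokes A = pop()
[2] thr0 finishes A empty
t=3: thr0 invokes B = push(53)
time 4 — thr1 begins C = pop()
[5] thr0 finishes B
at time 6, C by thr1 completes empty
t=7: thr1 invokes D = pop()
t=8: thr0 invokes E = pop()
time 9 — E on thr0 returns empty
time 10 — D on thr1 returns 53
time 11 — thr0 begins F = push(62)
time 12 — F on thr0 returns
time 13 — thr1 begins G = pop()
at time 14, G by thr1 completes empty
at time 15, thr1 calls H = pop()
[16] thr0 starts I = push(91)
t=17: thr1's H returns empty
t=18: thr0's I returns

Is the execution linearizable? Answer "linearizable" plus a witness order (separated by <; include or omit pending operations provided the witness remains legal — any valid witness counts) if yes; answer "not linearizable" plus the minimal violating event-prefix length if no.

not linearizable — minimal violating prefix: 14 events

cut after 13 events: linearizable; cut after 14 events (G responds, time 14): not linearizable
4 orders of the 7 completed stack ops respect real time; none is legal
one such order, A, B, C, D, E, F, G, breaks at step 3 where C pop() → empty is illegal
one such order, A, B, C, E, D, F, G, breaks at step 3 where C pop() → empty is illegal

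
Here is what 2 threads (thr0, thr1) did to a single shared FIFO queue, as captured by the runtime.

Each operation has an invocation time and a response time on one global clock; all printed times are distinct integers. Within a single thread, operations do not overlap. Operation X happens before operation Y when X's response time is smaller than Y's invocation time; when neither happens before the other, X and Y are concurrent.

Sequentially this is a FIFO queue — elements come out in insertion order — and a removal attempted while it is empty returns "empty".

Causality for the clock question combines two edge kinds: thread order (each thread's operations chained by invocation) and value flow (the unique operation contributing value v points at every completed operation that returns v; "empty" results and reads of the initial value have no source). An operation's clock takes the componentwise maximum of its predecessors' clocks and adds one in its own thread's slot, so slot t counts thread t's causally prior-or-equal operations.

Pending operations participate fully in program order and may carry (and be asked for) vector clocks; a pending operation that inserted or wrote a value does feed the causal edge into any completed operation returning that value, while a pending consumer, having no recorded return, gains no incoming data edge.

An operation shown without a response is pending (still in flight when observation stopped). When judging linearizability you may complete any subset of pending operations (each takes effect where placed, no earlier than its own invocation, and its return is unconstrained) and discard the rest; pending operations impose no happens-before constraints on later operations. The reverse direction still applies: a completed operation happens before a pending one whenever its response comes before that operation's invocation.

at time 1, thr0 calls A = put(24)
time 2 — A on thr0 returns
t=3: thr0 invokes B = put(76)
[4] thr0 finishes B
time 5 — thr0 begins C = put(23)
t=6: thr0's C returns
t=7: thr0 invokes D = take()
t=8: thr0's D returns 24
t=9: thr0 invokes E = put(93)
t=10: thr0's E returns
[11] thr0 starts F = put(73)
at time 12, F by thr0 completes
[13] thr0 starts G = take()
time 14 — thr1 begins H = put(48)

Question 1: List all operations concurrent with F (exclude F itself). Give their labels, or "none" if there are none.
Answer: none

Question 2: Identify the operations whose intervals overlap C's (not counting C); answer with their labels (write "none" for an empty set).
Answer: none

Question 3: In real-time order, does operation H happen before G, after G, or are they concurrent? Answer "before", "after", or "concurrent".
Answer: concurrent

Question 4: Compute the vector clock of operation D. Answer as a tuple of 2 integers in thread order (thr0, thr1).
Answer: (4, 0)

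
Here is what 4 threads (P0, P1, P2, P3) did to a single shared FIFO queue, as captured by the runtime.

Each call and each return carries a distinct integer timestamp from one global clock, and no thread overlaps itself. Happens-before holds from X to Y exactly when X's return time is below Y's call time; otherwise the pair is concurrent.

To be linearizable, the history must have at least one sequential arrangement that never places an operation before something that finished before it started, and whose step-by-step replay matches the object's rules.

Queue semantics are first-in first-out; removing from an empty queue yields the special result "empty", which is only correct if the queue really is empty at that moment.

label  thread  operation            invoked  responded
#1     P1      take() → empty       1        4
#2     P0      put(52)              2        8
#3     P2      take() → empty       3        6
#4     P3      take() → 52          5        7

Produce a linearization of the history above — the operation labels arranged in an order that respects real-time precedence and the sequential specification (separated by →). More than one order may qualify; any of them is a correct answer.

1. #1 take() → empty, leaving queue <>
2. #2 put(52), leaving queue <52>
3. #4 take() → 52, leaving queue <>
4. #3 take() → empty, leaving queue <>

#1 → #2 → #4 → #3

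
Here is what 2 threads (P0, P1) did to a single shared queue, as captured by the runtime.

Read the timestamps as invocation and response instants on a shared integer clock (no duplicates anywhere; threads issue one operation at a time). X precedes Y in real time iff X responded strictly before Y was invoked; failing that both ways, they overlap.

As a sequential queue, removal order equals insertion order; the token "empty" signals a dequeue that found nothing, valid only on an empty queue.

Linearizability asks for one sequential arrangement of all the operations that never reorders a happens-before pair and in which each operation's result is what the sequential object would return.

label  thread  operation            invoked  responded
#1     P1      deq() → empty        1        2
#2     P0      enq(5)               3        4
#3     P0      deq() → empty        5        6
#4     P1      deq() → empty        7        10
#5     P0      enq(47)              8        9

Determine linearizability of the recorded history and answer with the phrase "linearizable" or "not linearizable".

prefix check: 1..5 passes, 1..6 fails once #3's time-6 response joins
the completed operations (3 total) allow one real-time order; the queue replay rejects it
one such order, #1, #2, #3, breaks at step 3 where #3 deq() → empty is illegal

not linearizable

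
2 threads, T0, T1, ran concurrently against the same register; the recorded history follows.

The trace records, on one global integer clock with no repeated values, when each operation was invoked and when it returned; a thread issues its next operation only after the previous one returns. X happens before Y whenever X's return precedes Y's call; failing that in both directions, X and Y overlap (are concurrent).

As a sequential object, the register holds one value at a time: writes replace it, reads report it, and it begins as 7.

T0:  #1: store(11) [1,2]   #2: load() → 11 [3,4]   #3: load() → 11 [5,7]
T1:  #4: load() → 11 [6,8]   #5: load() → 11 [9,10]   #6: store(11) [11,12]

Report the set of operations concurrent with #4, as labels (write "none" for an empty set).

#4 spans [6,8]: anything still running between times 6 and 8 counts as concurrent
#1 [1,2]: before
#2 [3,4]: before
#3 [5,7]: concurrent
#5 [9,10]: after
#6 [11,12]: after

#3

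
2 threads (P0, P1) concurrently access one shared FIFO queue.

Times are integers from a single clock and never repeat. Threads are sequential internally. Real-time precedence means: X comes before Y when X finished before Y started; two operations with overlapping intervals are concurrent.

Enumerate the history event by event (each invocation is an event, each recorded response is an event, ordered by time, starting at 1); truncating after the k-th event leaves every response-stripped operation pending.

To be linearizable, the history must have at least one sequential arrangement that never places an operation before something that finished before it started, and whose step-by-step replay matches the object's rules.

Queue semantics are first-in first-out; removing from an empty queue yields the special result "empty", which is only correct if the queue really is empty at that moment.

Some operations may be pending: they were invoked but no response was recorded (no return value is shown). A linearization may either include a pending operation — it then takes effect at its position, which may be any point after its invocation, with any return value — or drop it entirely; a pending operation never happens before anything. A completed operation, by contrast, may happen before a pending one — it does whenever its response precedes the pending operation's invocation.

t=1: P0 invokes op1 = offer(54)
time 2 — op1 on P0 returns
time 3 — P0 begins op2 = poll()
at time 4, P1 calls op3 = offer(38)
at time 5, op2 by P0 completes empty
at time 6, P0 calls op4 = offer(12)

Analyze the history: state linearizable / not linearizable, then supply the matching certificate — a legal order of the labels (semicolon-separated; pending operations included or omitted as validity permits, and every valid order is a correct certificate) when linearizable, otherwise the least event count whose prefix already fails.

through event 4 a valid linearization exists; event 5 (op2 responding at time 5) ends that
one real-time candidate order over the 2 completed operations — the FIFO queue replay rejects it
including or dropping the 1 pending operation (op3) in any combination fails
one such order, op1, op2 (pending dropped), breaks at step 2 where op2 poll() → empty is illegal

not linearizable — minimal violating prefix: 5 events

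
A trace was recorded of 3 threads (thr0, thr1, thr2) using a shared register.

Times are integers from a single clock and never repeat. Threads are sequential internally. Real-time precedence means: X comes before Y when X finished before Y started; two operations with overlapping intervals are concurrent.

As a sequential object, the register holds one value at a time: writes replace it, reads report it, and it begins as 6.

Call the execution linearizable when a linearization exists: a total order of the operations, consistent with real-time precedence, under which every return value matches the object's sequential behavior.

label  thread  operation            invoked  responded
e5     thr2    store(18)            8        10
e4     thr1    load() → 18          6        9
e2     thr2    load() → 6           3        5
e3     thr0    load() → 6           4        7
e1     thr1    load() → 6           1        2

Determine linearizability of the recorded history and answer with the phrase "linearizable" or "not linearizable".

linearizable

a witness: e1, e2, e3, e5, e4
1. e1 load() → 6, leaving value 6
2. e2 load() → 6, leaving value 6
3. e3 load() → 6, leaving value 6
4. e5 store(18), leaving value 18
5. e4 load() → 18, leaving value 18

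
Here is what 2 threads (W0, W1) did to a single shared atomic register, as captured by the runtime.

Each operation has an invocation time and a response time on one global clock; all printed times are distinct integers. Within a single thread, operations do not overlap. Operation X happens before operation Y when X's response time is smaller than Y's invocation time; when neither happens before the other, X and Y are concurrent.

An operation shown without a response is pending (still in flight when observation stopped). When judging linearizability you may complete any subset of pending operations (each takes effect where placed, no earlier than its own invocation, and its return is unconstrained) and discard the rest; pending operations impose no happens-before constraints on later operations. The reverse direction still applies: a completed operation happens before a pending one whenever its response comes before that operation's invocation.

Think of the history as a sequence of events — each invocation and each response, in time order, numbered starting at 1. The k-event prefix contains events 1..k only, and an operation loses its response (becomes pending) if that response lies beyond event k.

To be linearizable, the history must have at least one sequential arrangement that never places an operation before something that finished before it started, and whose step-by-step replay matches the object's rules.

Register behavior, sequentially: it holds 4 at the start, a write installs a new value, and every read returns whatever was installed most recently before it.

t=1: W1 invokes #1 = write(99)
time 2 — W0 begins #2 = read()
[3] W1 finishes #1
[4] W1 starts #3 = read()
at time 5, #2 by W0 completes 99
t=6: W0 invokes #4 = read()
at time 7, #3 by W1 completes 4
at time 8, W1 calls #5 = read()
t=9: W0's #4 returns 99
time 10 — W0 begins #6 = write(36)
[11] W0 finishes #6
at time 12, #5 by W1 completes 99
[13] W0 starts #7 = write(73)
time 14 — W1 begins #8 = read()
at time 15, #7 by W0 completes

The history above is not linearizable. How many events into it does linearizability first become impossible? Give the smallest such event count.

7

events 1..6 are linearizable, e.g. via #1, #2:
after step 1 (#1 write(99)): value 99
after step 2 (#2 read() → 99): value 99
event 7 — #3's response, time 7 — after it, nothing linearizes
include/drop combinations of the 1 pending operation (#4) were all tried; none helps
e.g. #1, #2, #3 (pending dropped): illegal at step 3, since #3 read() → 4 cannot apply there
e.g. #1, #3, #2 (pending dropped): illegal at step 2, since #3 read() → 4 cannot apply there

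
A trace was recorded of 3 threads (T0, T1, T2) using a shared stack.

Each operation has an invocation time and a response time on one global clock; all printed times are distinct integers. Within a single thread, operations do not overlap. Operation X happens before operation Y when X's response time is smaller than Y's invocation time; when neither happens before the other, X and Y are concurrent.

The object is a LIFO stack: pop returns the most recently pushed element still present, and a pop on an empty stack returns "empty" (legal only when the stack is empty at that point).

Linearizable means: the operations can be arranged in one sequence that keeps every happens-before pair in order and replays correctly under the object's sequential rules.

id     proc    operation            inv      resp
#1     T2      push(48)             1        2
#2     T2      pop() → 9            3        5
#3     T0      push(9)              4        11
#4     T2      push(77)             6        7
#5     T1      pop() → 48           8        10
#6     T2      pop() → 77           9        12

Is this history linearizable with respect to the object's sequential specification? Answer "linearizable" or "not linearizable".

linearizable

a witness: #1, #3, #2, #4, #6, #5
step 1: #1 push(48) — stack <48>
step 2: #3 push(9) — stack <48,9>
step 3: #2 pop() → 9 — stack <48>
step 4: #4 push(77) — stack <48,77>
step 5: #6 pop() → 77 — stack <48>
step 6: #5 pop() → 48 — stack <>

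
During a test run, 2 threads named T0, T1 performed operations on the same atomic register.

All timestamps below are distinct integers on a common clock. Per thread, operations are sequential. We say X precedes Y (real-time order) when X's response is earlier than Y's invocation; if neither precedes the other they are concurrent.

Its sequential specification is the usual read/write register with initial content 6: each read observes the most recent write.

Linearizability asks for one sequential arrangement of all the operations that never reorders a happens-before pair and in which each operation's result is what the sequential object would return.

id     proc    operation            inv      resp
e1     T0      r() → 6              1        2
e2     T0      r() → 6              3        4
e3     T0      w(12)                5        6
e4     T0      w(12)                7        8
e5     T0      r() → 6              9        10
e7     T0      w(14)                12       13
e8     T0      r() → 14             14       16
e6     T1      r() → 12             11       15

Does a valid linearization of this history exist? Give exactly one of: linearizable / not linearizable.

through event 9 a valid linearization exists; event 10 (e5 responding at time 10) ends that
exhaustive check: the 5 completed atomic register ops admit one real-time order; illegal
for example e1, e2, e3, e4, e5 fails at step 5: e5 r() → 6 is not legal there

not linearizable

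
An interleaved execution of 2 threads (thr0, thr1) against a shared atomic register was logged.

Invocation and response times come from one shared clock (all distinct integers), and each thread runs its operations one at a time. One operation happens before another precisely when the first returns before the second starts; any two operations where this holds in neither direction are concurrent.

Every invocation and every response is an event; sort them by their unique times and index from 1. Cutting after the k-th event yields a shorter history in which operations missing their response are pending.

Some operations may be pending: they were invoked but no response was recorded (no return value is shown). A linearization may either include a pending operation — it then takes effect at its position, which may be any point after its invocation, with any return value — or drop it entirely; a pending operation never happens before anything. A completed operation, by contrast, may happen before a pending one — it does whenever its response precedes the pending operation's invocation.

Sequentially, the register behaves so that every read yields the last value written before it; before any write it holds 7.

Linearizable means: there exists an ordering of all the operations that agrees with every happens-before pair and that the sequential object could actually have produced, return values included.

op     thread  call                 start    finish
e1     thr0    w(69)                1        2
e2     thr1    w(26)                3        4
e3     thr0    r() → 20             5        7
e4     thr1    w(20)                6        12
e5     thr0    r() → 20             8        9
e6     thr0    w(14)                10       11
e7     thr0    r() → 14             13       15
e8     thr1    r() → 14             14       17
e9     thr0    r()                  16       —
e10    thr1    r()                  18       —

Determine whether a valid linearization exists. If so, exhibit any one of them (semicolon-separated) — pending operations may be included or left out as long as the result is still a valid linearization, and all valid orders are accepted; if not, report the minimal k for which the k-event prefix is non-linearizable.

linearizable — witness: e1; e2; e4; e3; e5; e6; e7; e8

step 1: e1 w(69) — value 69
step 2: e2 w(26) — value 26
step 3: e4 w(20) — value 20
step 4: e3 r() → 20 — value 20
step 5: e5 r() → 20 — value 20
step 6: e6 w(14) — value 14
step 7: e7 r() → 14 — value 14
step 8: e8 r() → 14 — value 14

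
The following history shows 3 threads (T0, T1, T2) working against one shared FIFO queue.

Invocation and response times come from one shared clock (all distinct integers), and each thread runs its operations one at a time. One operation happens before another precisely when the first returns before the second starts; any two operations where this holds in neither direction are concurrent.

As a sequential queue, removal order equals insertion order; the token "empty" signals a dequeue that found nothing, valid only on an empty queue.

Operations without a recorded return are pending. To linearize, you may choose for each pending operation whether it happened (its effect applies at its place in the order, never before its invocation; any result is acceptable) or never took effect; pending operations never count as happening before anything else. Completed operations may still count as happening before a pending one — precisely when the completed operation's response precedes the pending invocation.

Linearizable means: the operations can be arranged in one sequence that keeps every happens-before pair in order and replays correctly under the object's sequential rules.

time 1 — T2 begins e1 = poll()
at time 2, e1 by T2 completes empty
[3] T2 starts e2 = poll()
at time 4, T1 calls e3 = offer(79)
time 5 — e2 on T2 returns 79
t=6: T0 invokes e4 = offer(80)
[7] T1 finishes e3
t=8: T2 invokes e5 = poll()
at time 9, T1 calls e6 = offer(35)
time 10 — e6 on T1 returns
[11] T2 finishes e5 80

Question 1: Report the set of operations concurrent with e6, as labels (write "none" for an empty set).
e4, e5

e6 spans [9,10]; an op avoiding the whole window 9..10 is ordered, any other is concurrent
e1 [1,2]: before
e2 [3,5]: before
e3 [4,7]: before
e4 [6,…): concurrent
e5 [8,11]: concurrent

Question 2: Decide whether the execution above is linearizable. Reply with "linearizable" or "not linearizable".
linearizable

one valid linearization: e1, e3, e2, e4, e5, e6
step 1: e1 poll() → empty — queue <>
step 2: e3 offer(79) — queue <79>
step 3: e2 poll() → 79 — queue <>
step 4: e4 offer(80) (pending, included) — queue <80>
step 5: e5 poll() → 80 — queue <>
step 6: e6 offer(35) — queue <35>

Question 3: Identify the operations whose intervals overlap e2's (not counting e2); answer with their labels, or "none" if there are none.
e3

e2 runs from 3 to 5; window-overlapping ops are concurrent
e1 [1,2]: before
e3 [4,7]: concurrent
e4 [6,…): after
e5 [8,11]: after
e6 [9,10]: after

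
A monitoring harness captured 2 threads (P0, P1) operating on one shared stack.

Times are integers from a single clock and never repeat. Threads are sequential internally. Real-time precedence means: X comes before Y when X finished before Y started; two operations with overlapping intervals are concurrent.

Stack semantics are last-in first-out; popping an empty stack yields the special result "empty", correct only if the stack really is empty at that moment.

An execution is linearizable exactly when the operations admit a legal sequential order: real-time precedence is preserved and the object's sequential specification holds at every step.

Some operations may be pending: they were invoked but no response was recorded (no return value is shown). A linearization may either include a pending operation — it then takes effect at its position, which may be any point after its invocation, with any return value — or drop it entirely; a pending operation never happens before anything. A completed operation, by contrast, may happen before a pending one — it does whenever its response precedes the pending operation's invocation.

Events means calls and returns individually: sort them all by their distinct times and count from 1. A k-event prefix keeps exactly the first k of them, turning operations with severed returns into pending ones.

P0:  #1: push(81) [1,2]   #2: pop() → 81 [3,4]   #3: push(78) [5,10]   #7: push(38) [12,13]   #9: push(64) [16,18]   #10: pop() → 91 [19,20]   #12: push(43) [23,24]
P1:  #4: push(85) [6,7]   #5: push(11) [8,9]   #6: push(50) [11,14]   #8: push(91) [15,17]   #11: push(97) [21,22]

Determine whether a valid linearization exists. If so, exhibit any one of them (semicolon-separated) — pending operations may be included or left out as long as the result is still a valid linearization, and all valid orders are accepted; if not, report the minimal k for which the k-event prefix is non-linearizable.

step 1: #1 push(81) — stack <81>
step 2: #2 pop() → 81 — stack <>
step 3: #3 push(78) — stack <78>
step 4: #4 push(85) — stack <78,85>
step 5: #5 push(11) — stack <78,85,11>
step 6: #6 push(50) — stack <78,85,11,50>
step 7: #7 push(38) — stack <78,85,11,50,38>
step 8: #9 push(64) — stack <78,85,11,50,38,64>
step 9: #8 push(91) — stack <78,85,11,50,38,64,91>
step 10: #10 pop() → 91 — stack <78,85,11,50,38,64>
step 11: #11 push(97) — stack <78,85,11,50,38,64,97>
step 12: #12 push(43) — stack <78,85,11,50,38,64,97,43>

linearizable — witness: #1; #2; #3; #4; #5; #6; #7; #9; #8; #10; #11; #12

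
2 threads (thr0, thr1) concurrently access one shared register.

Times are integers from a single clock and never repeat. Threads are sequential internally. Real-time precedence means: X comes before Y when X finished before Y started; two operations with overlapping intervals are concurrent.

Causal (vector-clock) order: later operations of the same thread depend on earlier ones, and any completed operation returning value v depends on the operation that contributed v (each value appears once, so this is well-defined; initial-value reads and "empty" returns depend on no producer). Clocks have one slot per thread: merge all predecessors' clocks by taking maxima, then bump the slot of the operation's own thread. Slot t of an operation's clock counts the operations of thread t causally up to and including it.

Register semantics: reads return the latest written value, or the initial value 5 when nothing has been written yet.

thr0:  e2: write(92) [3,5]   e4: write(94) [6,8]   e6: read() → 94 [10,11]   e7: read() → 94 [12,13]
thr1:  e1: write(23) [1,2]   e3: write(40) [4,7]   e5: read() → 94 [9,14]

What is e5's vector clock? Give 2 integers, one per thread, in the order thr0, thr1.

e1, invoked 1, has no incoming edges; only thr1's bump applies → (0, 1)
e2, invoked 3, has no incoming edges; only thr0's bump applies → (1, 0)
e3 (invocation 4): componentwise max over VC(e1)=(0, 1), +1 at thr1, giving (0, 2)
e4 (invocation 6): componentwise max over VC(e2)=(1, 0), +1 at thr0, giving (2, 0)
e6 (invocation 10): componentwise max over VC(e4)=(2, 0), +1 at thr0, giving (3, 0)
e7 (invocation 12): componentwise max over VC(e4)=(2, 0), VC(e6)=(3, 0), +1 at thr0, giving (4, 0)
e5 (invocation 9): componentwise max over VC(e3)=(0, 2), VC(e4)=(2, 0), +1 at thr1, giving (2, 3)
target: VC(e5) = (2, 3)

(2, 3)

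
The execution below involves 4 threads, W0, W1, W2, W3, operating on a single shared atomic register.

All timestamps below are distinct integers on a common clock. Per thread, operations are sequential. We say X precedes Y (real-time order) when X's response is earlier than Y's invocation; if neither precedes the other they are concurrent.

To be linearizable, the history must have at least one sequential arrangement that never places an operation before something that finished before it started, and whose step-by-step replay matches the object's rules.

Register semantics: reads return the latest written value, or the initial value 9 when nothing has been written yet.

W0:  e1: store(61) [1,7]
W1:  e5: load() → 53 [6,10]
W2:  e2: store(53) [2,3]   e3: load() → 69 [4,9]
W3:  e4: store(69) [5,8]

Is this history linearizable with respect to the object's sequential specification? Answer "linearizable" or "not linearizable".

linearizable

witness order: e1, e2, e5, e4, e3
step 1: e1 store(61) — value 61
step 2: e2 store(53) — value 53
step 3: e5 load() → 53 — value 53
step 4: e4 store(69) — value 69
step 5: e3 load() → 69 — value 69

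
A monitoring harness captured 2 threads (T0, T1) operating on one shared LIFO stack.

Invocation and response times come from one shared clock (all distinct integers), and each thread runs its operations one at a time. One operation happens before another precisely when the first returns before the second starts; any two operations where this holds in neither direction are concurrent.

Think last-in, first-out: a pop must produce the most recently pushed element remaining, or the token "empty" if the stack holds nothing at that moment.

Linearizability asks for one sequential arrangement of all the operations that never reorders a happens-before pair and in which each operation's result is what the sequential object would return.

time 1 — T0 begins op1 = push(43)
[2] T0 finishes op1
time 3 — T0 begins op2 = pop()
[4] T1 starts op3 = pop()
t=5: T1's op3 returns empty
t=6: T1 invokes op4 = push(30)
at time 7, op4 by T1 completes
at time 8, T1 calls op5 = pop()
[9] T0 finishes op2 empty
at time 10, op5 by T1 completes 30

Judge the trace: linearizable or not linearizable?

not linearizable

through event 8 a valid linearization exists; event 9 (op2 responding at time 9) ends that
all 3 real-time-respecting orders fail — 4 completed LIFO stack operations, no legal replay
include/drop combinations of the 1 pending operation (op5) were all tried; none helps
for example op1, op2, op3, op4 (pending dropped) fails at step 2: op2 pop() → empty is not legal there
for example op1, op3, op2, op4 (pending dropped) fails at step 2: op3 pop() → empty is not legal there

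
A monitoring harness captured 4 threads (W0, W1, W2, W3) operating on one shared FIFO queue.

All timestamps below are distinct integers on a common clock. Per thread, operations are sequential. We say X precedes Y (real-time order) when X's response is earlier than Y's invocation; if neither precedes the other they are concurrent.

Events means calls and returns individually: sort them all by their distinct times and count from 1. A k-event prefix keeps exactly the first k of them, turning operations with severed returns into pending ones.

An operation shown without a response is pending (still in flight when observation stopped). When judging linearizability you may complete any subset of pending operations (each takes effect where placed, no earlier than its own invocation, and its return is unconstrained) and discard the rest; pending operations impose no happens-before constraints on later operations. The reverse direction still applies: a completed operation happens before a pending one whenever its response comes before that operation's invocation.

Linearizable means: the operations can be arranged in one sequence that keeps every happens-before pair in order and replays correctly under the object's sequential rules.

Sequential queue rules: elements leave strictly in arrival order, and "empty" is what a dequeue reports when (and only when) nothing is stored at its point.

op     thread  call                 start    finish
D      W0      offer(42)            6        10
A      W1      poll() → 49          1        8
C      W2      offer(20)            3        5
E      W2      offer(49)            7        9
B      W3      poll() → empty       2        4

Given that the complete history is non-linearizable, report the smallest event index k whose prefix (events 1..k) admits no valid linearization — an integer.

8

a valid linearization of events 1..7 exists, for instance A, B, C:
1. A poll() (pending, included), leaving queue <>
2. B poll() → empty, leaving queue <>
3. C offer(20), leaving queue <20>
with event 8 included (A responding at time 8), all real-time-consistent orders fail
every completion of the 2 pending operations (D, E) was checked; none linearizes
take A, B, C (pending dropped): step 1 already fails, because A poll() → 49 cannot occur there
take A, C, B (pending dropped): step 1 already fails, because A poll() → 49 cannot occur there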